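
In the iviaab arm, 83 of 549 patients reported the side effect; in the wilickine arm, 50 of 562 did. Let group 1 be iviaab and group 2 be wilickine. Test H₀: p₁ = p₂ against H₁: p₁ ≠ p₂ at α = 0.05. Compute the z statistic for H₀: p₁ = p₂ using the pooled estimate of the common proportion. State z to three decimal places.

p̂₁ = 83/549 = 0.15118, p̂₂ = 50/562 = 0.08897.
Pooled p̂ = (83+50)/(549+562) = 133/1111 = 0.11971.
SE = √(p̂(1−p̂)(1/n₁+1/n₂)) = √(0.11971·0.88029·0.00360085) = √(0.000379462) = 0.01948.
z = (0.15118 − 0.08897)/0.01948 = 0.06221/0.01948 = 3.194.
p-value = 2·P(Z > 3.194) ≈ 0.0014; since p < α = 0.05, reject H₀.

z = 3.194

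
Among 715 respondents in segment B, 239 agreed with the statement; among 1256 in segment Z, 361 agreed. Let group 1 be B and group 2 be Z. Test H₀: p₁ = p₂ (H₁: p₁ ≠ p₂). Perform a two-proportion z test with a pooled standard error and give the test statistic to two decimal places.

z = 2.17

p̂₁ = 239/715 = 0.3343, p̂₂ = 361/1256 = 0.2874.
Pooled p̂ = (239+361)/(715+1256) = 600/1971 = 0.3044.
SE = √(0.211746 × 0.00219478) = 0.0216.
z = (0.3343 − 0.2874)/0.0216 = 0.0469/0.0216 = 2.17.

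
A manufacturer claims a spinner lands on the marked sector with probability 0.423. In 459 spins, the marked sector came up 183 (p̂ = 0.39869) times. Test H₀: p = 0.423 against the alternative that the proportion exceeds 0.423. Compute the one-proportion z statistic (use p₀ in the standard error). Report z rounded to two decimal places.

p̂ = 183/459 = 0.3987.
Under H₀, SE = √(0.423·0.577/459) = √(0.000531745) = 0.0231.
z = (0.3987 − 0.423)/0.0231 = -0.0243/0.0231 = -1.05.
p-value = P(Z > -1.054) ≈ 0.8541.

z = -1.05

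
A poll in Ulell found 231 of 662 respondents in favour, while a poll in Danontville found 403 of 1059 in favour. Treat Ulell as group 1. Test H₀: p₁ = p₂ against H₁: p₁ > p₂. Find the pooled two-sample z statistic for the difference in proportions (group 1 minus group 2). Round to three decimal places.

p̂₁ = 231/662 ≈ 0.348943, p̂₂ = 403/1059 ≈ 0.380548.
Pooled p̂ = (231+403)/(662+1059) = 634/1721 = 0.368390.
SE = √(p̂(1−p̂)(1/n₁+1/n₂)) = √(0.368390·0.631610·0.00245486) = √(0.000571194) = 0.023900.
z = (0.348943 − 0.380548)/0.023900 = -0.031605/0.023900 = -1.322.
p-value = P(Z > -1.322) ≈ 0.9070.

z = -1.322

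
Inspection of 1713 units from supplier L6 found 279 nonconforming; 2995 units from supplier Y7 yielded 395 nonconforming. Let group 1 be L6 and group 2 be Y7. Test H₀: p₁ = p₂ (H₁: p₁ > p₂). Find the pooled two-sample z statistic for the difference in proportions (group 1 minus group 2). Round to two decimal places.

z = 2.92

p̂₁ = 279/1713 = 0.1629, p̂₂ = 395/2995 = 0.1319.
Pooled p̂ = (279+395)/(1713+2995) = 674/4708 = 0.1432.
SE = √(p̂(1−p̂)(1/n₁+1/n₂)) = √(0.1432·0.8568·0.000917661) = √(0.000112565) = 0.0106.
z = (0.1629 − 0.1319)/0.0106 = 0.0310/0.0106 = 2.92.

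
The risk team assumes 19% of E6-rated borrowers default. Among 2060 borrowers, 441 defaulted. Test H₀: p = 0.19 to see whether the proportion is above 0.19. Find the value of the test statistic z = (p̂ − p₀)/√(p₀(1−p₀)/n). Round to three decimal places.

p̂ = 441/2060 ≈ 0.214078.
Under H₀, SE = √(0.19·0.81/2060) = √(7.47087e-05) = 0.008643.
z = (0.214078 − 0.19)/0.008643 = 0.024078/0.008643 = 2.786.
p-value = P(Z > 2.786) ≈ 0.0027.

z = 2.786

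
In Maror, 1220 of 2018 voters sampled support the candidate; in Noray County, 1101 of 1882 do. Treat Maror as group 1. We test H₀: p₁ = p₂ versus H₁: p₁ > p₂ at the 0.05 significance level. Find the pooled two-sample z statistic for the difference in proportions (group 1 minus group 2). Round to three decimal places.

z = 1.242

p̂₁ = 1220/2018 = 0.60456, p̂₂ = 1101/1882 = 0.58502.
Pooled p̂ = (1220+1101)/(2018+1882) = 2321/3900 = 0.59513.
SE = √(p̂(1−p̂)(1/n₁+1/n₂)) = √(0.59513·0.40487·0.00102689) = √(0.00024743) = 0.01573.
z = (0.60456 − 0.58502)/0.01573 = 0.01954/0.01573 = 1.242.
p-value = P(Z > 1.242) ≈ 0.1070. With α = 0.05, fail to reject H₀.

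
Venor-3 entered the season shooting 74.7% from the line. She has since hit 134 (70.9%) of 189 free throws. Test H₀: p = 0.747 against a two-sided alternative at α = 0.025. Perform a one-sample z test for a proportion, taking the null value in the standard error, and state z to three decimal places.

z = -1.202

p̂ = 134/189 = 0.70899.
Under H₀, SE = √(0.747·0.253/189) = √(0.000999952) = 0.03162.
z = (0.70899 − 0.747)/0.03162 = -0.03801/0.03162 = -1.202.
Two-sided p-value ≈ 2·Φ(−1.202) = 0.2294, so at α = 0.025 we fail to reject H₀.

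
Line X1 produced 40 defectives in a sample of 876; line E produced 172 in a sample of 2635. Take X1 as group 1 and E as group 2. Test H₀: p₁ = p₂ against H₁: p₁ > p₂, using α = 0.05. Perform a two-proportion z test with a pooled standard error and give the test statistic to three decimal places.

z = -2.111

p̂₁ = 40/876 = 0.045662, p̂₂ = 172/2635 = 0.065275.
Pooled p̂ = (40+172)/(876+2635) = 212/3511 = 0.060382.
SE = √(0.0567357 × 0.00152106) = 0.009290.
z = (0.045662 − 0.065275)/0.009290 = -0.019613/0.009290 = -2.111.
p-value = P(Z > -2.111) ≈ 0.9826. With α = 0.05, fail to reject H₀.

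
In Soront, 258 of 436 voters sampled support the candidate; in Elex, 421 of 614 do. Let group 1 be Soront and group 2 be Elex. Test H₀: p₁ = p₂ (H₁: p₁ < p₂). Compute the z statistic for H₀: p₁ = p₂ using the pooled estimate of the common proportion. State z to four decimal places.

z = -3.1375

p̂₁ = 258/436 ≈ 0.591743, p̂₂ = 421/614 ≈ 0.685668.
Pooled p̂ = (258+421)/(436+614) = 679/1050 = 0.646667.
SE = √(p̂(1−p̂)(1/n₁+1/n₂)) = √(0.646667·0.353333·0.00392224) = √(0.000896189) = 0.029936.
z = (0.591743 − 0.685668)/0.029936 = -0.093925/0.029936 = -3.1375.
p-value = P(Z < -3.137) ≈ 0.0009.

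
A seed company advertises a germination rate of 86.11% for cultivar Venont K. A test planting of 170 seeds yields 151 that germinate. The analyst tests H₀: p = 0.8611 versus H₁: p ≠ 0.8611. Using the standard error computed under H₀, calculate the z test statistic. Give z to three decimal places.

p̂ = 151/170 ≈ 0.88824.
Standard error under H₀: √(0.8611×0.1389/170) = 0.02652.
z = (0.88824 − 0.8611)/0.02652 = 0.02714/0.02652 = 1.023.
p-value = 2·P(Z > 1.023) ≈ 0.3063.

z = 1.023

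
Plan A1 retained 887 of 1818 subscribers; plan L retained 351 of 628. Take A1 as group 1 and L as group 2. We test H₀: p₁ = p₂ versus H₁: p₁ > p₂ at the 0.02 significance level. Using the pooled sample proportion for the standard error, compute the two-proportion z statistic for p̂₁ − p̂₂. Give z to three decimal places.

p̂₁ = 887/1818 = 0.48790, p̂₂ = 351/628 = 0.55892.
Pooled p̂ = (887+351)/(1818+628) = 1238/2446 = 0.50613.
SE = √(p̂(1−p̂)(1/n₁+1/n₂)) = √(0.50613·0.49387·0.00214241) = √(0.000535522) = 0.02314.
z = (0.48790 − 0.55892)/0.02314 = -0.07102/0.02314 = -3.069.
p-value = P(Z > -3.069) ≈ 0.9989; since p > α = 0.02, fail to reject H₀.

z = -3.069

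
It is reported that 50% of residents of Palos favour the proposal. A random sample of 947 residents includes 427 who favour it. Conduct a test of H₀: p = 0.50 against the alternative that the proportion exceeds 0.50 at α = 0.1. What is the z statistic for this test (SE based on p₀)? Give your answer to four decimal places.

p̂ = 427/947 ≈ 0.4508976.
Standard error under H₀: √(0.5×0.5/947) = 0.0162478.
z = (0.4508976 − 0.5)/0.0162478 = -0.0491024/0.0162478 = -3.0221.
p-value = P(Z > -3.022) ≈ 0.9987. With α = 0.1, fail to reject H₀.

z = -3.0221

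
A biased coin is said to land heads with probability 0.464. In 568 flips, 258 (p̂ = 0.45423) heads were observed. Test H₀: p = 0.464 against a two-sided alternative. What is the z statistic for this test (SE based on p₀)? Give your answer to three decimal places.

p̂ = 258/568 ≈ 0.45423.
Standard error under H₀: √(0.464×0.536/568) = 0.02093.
z = (0.45423 − 0.464)/0.02093 = -0.00977/0.02093 = -0.467.
p-value = 2·P(Z > 0.467) ≈ 0.6404.

z = -0.467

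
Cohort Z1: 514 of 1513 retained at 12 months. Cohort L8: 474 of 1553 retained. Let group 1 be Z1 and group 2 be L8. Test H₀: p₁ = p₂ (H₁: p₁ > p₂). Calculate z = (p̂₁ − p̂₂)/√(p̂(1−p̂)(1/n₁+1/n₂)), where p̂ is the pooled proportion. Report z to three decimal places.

p̂₁ = 514/1513 ≈ 0.33972, p̂₂ = 474/1553 ≈ 0.30522.
Pooled p̂ = (514+474)/(1513+1553) = 988/3066 = 0.32224.
SE = √(0.218403 × 0.00130485) = 0.01688.
z = (0.33972 − 0.30522)/0.01688 = 0.03450/0.01688 = 2.044.
p-value = P(Z > 2.044) ≈ 0.0205.

z = 2.044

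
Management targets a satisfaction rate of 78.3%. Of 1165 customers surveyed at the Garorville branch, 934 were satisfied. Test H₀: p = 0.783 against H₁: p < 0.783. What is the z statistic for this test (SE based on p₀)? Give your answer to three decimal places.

z = 1.550

p̂ = 934/1165 ≈ 0.80172.
SE = √(p₀(1−p₀)/n) = √(0.16991/1165) = 0.01208.
z = (0.80172 − 0.783)/0.01208 = 0.01872/0.01208 = 1.550.
p-value = P(Z < 1.550) ≈ 0.9394.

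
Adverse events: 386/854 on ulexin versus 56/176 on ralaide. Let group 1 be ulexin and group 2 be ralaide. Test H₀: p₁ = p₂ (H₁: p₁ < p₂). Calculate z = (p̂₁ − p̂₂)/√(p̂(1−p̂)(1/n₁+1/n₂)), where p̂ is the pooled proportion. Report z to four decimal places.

p̂₁ = 386/854 ≈ 0.451991, p̂₂ = 56/176 ≈ 0.318182.
Pooled p̂ = (386+56)/(854+176) = 442/1030 = 0.429126.
SE = √(0.244977 × 0.00685278) = 0.040973.
z = (0.451991 − 0.318182)/0.040973 = 0.133809/0.040973 = 3.2658.
p-value = P(Z < 3.266) ≈ 0.9995.

z = 3.2658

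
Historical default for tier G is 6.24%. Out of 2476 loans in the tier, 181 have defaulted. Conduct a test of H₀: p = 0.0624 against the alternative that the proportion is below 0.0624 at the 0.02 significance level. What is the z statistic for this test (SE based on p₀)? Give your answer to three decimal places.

z = 2.202

p̂ = 181/2476 ≈ 0.07310.
SE = √(p₀(1−p₀)/n) = √(0.058506/2476) = 0.00486.
z = (0.07310 − 0.0624)/0.00486 = 0.01070/0.00486 = 2.202.
p-value = P(Z < 2.202) ≈ 0.9862; since p > α = 0.02, fail to reject H₀.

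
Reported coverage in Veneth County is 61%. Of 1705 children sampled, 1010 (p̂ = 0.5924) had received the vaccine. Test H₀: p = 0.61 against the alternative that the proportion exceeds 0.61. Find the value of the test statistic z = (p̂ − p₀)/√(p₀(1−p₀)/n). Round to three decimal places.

p̂ = 1010/1705 = 0.59238.
Under H₀, SE = √(0.61·0.39/1705) = √(0.000139531) = 0.01181.
z = (0.59238 − 0.61)/0.01181 = -0.01762/0.01181 = -1.492.

z = -1.492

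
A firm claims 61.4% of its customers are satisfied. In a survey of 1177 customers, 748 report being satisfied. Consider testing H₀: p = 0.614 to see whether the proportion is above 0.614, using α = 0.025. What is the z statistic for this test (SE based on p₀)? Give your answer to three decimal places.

p̂ = 748/1177 = 0.63551.
Under H₀, SE = √(0.614·0.386/1177) = √(0.000201363) = 0.01419.
z = (0.63551 − 0.614)/0.01419 = 0.02151/0.01419 = 1.516.
p-value = P(Z > 1.516) ≈ 0.0647. With α = 0.025, fail to reject H₀.

z = 1.516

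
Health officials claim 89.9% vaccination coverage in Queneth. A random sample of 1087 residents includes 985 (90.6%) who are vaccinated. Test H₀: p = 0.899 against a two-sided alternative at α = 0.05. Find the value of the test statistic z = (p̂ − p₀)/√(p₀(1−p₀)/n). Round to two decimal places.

p̂ = 985/1087 ≈ 0.90616.
Under H₀, SE = √(0.899·0.101/1087) = √(8.35317e-05) = 0.00914.
z = (0.90616 − 0.899)/0.00914 = 0.00716/0.00914 = 0.78.
Two-sided p-value ≈ 2·Φ(−0.784) = 0.4331. With α = 0.05, fail to reject H₀.

z = 0.78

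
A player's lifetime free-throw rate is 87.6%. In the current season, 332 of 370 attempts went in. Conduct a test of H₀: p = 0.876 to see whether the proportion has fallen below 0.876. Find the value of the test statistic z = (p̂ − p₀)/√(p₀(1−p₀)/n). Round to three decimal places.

z = 1.243

p̂ = 332/370 ≈ 0.89730.
Under H₀, SE = √(0.876·0.124/370) = √(0.000293578) = 0.01713.
z = (0.89730 − 0.876)/0.01713 = 0.02130/0.01713 = 1.243.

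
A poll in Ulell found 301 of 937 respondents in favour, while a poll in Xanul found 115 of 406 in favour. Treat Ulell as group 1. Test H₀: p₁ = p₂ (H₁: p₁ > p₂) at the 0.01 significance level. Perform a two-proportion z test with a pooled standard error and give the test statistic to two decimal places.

z = 1.38

p̂₁ = 301/937 ≈ 0.3212, p̂₂ = 115/406 ≈ 0.2833.
Pooled p̂ = (301+115)/(937+406) = 416/1343 = 0.3098.
SE = √(p̂(1−p̂)(1/n₁+1/n₂)) = √(0.3098·0.6902·0.00353029) = √(0.000754799) = 0.0275.
z = (0.3212 − 0.2833)/0.0275 = 0.0379/0.0275 = 1.38.
p-value = P(Z > 1.383) ≈ 0.0834, so at α = 0.01 we fail to reject H₀.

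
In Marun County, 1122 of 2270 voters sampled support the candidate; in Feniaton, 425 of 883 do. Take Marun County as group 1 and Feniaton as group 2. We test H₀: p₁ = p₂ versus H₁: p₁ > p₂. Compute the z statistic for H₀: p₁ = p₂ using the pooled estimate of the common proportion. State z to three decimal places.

p̂₁ = 1122/2270 = 0.49427, p̂₂ = 425/883 = 0.48131.
Pooled p̂ = (1122+425)/(2270+883) = 1547/3153 = 0.49064.
SE = √(p̂(1−p̂)(1/n₁+1/n₂)) = √(0.49064·0.50936·0.00157303) = √(0.00039312) = 0.01983.
z = (0.49427 − 0.48131)/0.01983 = 0.01296/0.01983 = 0.654.

z = 0.654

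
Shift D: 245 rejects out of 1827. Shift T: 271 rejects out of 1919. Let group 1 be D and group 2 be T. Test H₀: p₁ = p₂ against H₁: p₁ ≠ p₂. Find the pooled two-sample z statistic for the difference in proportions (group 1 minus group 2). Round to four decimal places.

p̂₁ = 245/1827 ≈ 0.134100, p̂₂ = 271/1919 ≈ 0.141219.
Pooled p̂ = (245+271)/(1827+1919) = 516/3746 = 0.137747.
SE = √(0.118773 × 0.00106845) = 0.011265.
z = (0.134100 − 0.141219)/0.011265 = -0.007119/0.011265 = -0.6320.
Two-sided p-value ≈ 2·Φ(−0.632) = 0.5274.

z = -0.6320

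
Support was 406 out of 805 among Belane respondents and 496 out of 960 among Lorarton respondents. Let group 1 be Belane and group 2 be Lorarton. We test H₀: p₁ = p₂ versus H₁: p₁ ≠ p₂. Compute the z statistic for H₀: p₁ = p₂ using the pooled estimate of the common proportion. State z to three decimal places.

z = -0.516

p̂₁ = 406/805 = 0.50435, p̂₂ = 496/960 = 0.51667.
Pooled p̂ = (406+496)/(805+960) = 902/1765 = 0.51105.
SE = √(0.249878 × 0.0022839) = 0.02389.
z = (0.50435 − 0.51667)/0.02389 = -0.01232/0.02389 = -0.516.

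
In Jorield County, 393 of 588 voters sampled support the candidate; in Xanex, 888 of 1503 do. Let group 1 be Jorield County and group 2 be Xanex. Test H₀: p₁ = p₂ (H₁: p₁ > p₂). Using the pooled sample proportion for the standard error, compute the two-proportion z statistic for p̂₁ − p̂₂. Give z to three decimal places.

z = 3.273

p̂₁ = 393/588 ≈ 0.668367, p̂₂ = 888/1503 ≈ 0.590818.
Pooled p̂ = (393+888)/(588+1503) = 1281/2091 = 0.612626.
SE = √(0.237315 × 0.00236602) = 0.023696.
z = (0.668367 − 0.590818)/0.023696 = 0.077549/0.023696 = 3.273.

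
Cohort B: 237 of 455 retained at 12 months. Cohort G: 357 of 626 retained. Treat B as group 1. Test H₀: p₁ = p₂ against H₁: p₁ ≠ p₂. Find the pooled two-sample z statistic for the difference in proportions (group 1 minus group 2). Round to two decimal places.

p̂₁ = 237/455 = 0.5209, p̂₂ = 357/626 = 0.5703.
Pooled p̂ = (237+357)/(455+626) = 594/1081 = 0.5495.
SE = √(p̂(1−p̂)(1/n₁+1/n₂)) = √(0.5495·0.4505·0.00379525) = √(0.000939516) = 0.0307.
z = (0.5209 − 0.5703)/0.0307 = -0.0494/0.0307 = -1.61.
p-value = 2·P(Z > 1.612) ≈ 0.1070.

z = -1.61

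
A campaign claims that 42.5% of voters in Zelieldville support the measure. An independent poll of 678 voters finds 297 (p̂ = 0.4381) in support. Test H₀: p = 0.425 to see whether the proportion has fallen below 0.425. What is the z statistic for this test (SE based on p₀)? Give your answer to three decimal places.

p̂ = 297/678 = 0.438053.
Standard error under H₀: √(0.425×0.575/678) = 0.018985.
z = (0.438053 − 0.425)/0.018985 = 0.013053/0.018985 = 0.688.
p-value = P(Z < 0.688) ≈ 0.7541.

z = 0.688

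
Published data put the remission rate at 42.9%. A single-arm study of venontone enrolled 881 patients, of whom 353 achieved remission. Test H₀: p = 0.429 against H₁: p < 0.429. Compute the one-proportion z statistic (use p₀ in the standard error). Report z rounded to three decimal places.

z = -1.698

p̂ = 353/881 = 0.400681.
SE = √(p₀(1−p₀)/n) = √(0.24496/881) = 0.016675.
z = (0.400681 − 0.429)/0.016675 = -0.028319/0.016675 = -1.698.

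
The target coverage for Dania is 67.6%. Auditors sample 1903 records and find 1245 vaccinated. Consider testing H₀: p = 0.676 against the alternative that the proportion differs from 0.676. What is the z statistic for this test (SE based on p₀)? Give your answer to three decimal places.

p̂ = 1245/1903 = 0.65423.
SE = √(p₀(1−p₀)/n) = √(0.21902/1903) = 0.01073.
z = (0.65423 − 0.676)/0.01073 = -0.02177/0.01073 = -2.029.
p-value = 2·P(Z > 2.029) ≈ 0.0424.

z = -2.029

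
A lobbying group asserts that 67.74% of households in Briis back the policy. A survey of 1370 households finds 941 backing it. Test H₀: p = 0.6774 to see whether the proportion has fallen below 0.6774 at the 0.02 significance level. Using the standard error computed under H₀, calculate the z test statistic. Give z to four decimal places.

p̂ = 941/1370 ≈ 0.686861.
Standard error under H₀: √(0.6774×0.3226/1370) = 0.012630.
z = (0.686861 − 0.6774)/0.012630 = 0.009461/0.012630 = 0.7491.
p-value = P(Z < 0.749) ≈ 0.7731; since p > α = 0.02, fail to reject H₀.

z = 0.7491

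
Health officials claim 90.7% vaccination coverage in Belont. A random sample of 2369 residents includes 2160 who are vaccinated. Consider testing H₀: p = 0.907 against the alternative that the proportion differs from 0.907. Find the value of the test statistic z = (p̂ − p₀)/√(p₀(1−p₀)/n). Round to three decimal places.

z = 0.801

p̂ = 2160/2369 = 0.91178.
Under H₀, SE = √(0.907·0.093/2369) = √(3.56062e-05) = 0.00597.
z = (0.91178 − 0.907)/0.00597 = 0.00478/0.00597 = 0.801.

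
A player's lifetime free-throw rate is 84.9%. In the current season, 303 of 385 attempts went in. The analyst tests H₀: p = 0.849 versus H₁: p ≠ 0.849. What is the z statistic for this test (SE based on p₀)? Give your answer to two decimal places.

p̂ = 303/385 ≈ 0.78701.
Standard error under H₀: √(0.849×0.151/385) = 0.01825.
z = (0.78701 − 0.849)/0.01825 = -0.06199/0.01825 = -3.40.
Two-sided p-value ≈ 2·Φ(−3.397) = 0.0007.

z = -3.40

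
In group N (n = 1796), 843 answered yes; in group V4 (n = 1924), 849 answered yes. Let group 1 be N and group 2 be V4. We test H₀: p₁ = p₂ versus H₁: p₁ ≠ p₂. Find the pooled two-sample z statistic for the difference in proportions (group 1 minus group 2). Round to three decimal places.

z = 1.720

p̂₁ = 843/1796 = 0.46938, p̂₂ = 849/1924 = 0.44127.
Pooled p̂ = (843+849)/(1796+1924) = 1692/3720 = 0.45484.
SE = √(0.24796 × 0.00107654) = 0.01634.
z = (0.46938 − 0.44127)/0.01634 = 0.02811/0.01634 = 1.720.
Two-sided p-value ≈ 2·Φ(−1.720) = 0.0854.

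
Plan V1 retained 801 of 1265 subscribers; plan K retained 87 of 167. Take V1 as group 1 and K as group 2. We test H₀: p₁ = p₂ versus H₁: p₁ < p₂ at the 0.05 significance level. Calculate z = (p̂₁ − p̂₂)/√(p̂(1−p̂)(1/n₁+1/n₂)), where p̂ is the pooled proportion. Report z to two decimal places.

z = 2.81

p̂₁ = 801/1265 = 0.63320, p̂₂ = 87/167 = 0.52096.
Pooled p̂ = (801+87)/(1265+167) = 888/1432 = 0.62011.
SE = √(0.235573 × 0.00677854) = 0.03996.
z = (0.63320 − 0.52096)/0.03996 = 0.11224/0.03996 = 2.81.
p-value = P(Z < 2.809) ≈ 0.9975, so at α = 0.05 we fail to reject H₀.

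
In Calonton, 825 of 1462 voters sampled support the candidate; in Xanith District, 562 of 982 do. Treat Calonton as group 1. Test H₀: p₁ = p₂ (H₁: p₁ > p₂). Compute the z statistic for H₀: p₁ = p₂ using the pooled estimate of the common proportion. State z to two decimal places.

p̂₁ = 825/1462 ≈ 0.5643, p̂₂ = 562/982 ≈ 0.5723.
Pooled p̂ = (825+562)/(1462+982) = 1387/2444 = 0.5675.
SE = √(p̂(1−p̂)(1/n₁+1/n₂)) = √(0.5675·0.4325·0.00170232) = √(0.000417822) = 0.0204.
z = (0.5643 − 0.5723)/0.0204 = -0.0080/0.0204 = -0.39.

z = -0.39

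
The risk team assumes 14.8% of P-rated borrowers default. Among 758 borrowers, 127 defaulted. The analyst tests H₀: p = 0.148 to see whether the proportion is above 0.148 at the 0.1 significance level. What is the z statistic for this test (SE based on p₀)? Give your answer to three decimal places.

z = 1.515

p̂ = 127/758 ≈ 0.167546.
Under H₀, SE = √(0.148·0.852/758) = √(0.000166354) = 0.012898.
z = (0.167546 − 0.148)/0.012898 = 0.019546/0.012898 = 1.515.
p-value = P(Z > 1.515) ≈ 0.0648; since p < α = 0.1, reject H₀.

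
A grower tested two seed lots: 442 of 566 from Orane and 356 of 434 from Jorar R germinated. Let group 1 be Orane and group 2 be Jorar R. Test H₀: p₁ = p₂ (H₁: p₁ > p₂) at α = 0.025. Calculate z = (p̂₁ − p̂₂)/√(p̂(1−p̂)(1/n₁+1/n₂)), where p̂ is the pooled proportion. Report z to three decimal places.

p̂₁ = 442/566 ≈ 0.78092, p̂₂ = 356/434 ≈ 0.82028.
Pooled p̂ = (442+356)/(566+434) = 798/1000 = 0.79800.
SE = √(p̂(1−p̂)(1/n₁+1/n₂)) = √(0.79800·0.20200·0.00407093) = √(0.000656218) = 0.02562.
z = (0.78092 − 0.82028)/0.02562 = -0.03936/0.02562 = -1.536.
p-value = P(Z > -1.536) ≈ 0.9378. With α = 0.025, fail to reject H₀.

z = -1.536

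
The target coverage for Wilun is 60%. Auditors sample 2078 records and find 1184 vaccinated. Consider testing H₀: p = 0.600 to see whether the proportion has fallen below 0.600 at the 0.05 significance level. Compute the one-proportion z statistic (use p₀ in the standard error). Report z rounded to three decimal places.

z = -2.812

p̂ = 1184/2078 ≈ 0.569779.
Under H₀, SE = √(0.6·0.4/2078) = √(0.000115496) = 0.010747.
z = (0.569779 − 0.6)/0.010747 = -0.030221/0.010747 = -2.812.
p-value = P(Z < -2.812) ≈ 0.0025. With α = 0.05, reject H₀.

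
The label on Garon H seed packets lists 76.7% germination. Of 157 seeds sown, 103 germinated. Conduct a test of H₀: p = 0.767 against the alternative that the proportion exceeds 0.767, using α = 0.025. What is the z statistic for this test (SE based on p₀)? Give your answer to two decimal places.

p̂ = 103/157 = 0.6561.
Standard error under H₀: √(0.767×0.233/157) = 0.0337.
z = (0.6561 − 0.767)/0.0337 = -0.1109/0.0337 = -3.29.
p-value = P(Z > -3.288) ≈ 0.9995, so at α = 0.025 we fail to reject H₀.

z = -3.29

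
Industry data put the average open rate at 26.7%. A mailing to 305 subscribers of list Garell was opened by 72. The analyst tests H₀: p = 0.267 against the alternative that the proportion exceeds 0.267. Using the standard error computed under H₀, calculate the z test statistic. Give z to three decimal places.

z = -1.221

p̂ = 72/305 ≈ 0.23607.
Under H₀, SE = √(0.267·0.733/305) = √(0.000641675) = 0.02533.
z = (0.23607 − 0.267)/0.02533 = -0.03093/0.02533 = -1.221.
p-value = P(Z > -1.221) ≈ 0.8890.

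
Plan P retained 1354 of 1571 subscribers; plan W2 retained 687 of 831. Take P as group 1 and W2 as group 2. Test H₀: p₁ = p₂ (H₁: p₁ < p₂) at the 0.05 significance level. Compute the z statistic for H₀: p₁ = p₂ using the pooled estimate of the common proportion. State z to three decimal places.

z = 2.294

p̂₁ = 1354/1571 = 0.86187, p̂₂ = 687/831 = 0.82671.
Pooled p̂ = (1354+687)/(1571+831) = 2041/2402 = 0.84971.
SE = √(0.127704 × 0.00183991) = 0.01533.
z = (0.86187 − 0.82671)/0.01533 = 0.03516/0.01533 = 2.294.
p-value = P(Z < 2.294) ≈ 0.9891, so at α = 0.05 we fail to reject H₀.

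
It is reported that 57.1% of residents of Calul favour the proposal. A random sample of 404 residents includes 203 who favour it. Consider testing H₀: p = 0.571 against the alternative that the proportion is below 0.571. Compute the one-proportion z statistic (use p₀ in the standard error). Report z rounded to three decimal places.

z = -2.783

p̂ = 203/404 ≈ 0.50248.
SE = √(p₀(1−p₀)/n) = √(0.24496/404) = 0.02462.
z = (0.50248 − 0.571)/0.02462 = -0.06852/0.02462 = -2.783.
p-value = P(Z < -2.783) ≈ 0.0027.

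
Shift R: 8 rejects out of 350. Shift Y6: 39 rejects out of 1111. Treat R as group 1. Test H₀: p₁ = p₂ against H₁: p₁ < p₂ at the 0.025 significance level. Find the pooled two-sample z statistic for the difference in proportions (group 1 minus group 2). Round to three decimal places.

p̂₁ = 8/350 = 0.022857, p̂₂ = 39/1111 = 0.035104.
Pooled p̂ = (8+39)/(350+1111) = 47/1461 = 0.032170.
SE = √(0.0311349 × 0.00375723) = 0.010816.
z = (0.022857 − 0.035104)/0.010816 = -0.012247/0.010816 = -1.132.
p-value = P(Z < -1.132) ≈ 0.1288; since p > α = 0.025, fail to reject H₀.

z = -1.132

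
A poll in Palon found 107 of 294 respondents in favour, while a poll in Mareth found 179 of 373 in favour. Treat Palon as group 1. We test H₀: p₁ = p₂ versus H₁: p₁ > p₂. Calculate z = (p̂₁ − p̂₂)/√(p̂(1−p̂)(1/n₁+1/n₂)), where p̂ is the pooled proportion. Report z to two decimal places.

p̂₁ = 107/294 ≈ 0.36395, p̂₂ = 179/373 ≈ 0.47989.
Pooled p̂ = (107+179)/(294+373) = 286/667 = 0.42879.
SE = √(0.244929 × 0.00608233) = 0.03860.
z = (0.36395 − 0.47989)/0.03860 = -0.11594/0.03860 = -3.00.
p-value = P(Z > -3.004) ≈ 0.9987.

z = -3.00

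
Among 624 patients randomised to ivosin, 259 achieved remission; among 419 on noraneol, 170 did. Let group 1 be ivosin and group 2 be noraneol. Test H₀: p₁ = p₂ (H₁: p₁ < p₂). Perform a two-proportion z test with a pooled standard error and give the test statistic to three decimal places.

z = 0.300

p̂₁ = 259/624 ≈ 0.41506, p̂₂ = 170/419 ≈ 0.40573.
Pooled p̂ = (259+170)/(624+419) = 429/1043 = 0.41131.
SE = √(p̂(1−p̂)(1/n₁+1/n₂)) = √(0.41131·0.58869·0.0039892) = √(0.000965924) = 0.03108.
z = (0.41506 − 0.40573)/0.03108 = 0.00933/0.03108 = 0.300.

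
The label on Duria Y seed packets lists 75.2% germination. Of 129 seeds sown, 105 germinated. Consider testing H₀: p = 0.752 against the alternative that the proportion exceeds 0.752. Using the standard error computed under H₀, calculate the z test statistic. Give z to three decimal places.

p̂ = 105/129 = 0.81395.
Under H₀, SE = √(0.752·0.248/129) = √(0.00144571) = 0.03802.
z = (0.81395 − 0.752)/0.03802 = 0.06195/0.03802 = 1.629.

z = 1.629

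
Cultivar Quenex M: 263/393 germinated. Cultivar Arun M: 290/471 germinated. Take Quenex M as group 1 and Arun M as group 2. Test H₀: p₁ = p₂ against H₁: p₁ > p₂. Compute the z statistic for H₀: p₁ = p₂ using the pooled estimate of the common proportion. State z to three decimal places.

z = 1.631

p̂₁ = 263/393 = 0.669211, p̂₂ = 290/471 = 0.615711.
Pooled p̂ = (263+290)/(393+471) = 553/864 = 0.640046.
SE = √(0.230387 × 0.00466767) = 0.032793.
z = (0.669211 − 0.615711)/0.032793 = 0.053500/0.032793 = 1.631.
p-value = P(Z > 1.631) ≈ 0.0514.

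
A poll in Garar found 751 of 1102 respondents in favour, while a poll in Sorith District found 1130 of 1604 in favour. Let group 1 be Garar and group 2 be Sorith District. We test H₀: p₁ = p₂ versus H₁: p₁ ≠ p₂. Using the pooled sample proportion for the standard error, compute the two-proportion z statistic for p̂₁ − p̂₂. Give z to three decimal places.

z = -1.277

p̂₁ = 751/1102 ≈ 0.68149, p̂₂ = 1130/1604 ≈ 0.70449.
Pooled p̂ = (751+1130)/(1102+1604) = 1881/2706 = 0.69512.
SE = √(p̂(1−p̂)(1/n₁+1/n₂)) = √(0.69512·0.30488·0.00153088) = √(0.000324436) = 0.01801.
z = (0.68149 − 0.70449)/0.01801 = -0.02300/0.01801 = -1.277.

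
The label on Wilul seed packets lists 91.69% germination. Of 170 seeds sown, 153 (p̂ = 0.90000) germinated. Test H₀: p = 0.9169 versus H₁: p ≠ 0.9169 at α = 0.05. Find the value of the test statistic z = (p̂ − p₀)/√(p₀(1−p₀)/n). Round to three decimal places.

z = -0.798

p̂ = 153/170 ≈ 0.90000.
Under H₀, SE = √(0.9169·0.0831/170) = √(0.000448202) = 0.02117.
z = (0.90000 − 0.9169)/0.02117 = -0.01690/0.02117 = -0.798.
p-value = 2·P(Z > 0.798) ≈ 0.4247. With α = 0.05, fail to reject H₀.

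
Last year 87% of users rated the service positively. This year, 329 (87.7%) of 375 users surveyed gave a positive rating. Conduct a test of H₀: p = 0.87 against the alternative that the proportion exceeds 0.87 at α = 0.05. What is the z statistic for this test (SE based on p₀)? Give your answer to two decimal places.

p̂ = 329/375 ≈ 0.8773.
SE = √(p₀(1−p₀)/n) = √(0.1131/375) = 0.0174.
z = (0.8773 − 0.87)/0.0174 = 0.0073/0.0174 = 0.42.
p-value = P(Z > 0.422) ≈ 0.3364; since p > α = 0.05, fail to reject H₀.

z = 0.42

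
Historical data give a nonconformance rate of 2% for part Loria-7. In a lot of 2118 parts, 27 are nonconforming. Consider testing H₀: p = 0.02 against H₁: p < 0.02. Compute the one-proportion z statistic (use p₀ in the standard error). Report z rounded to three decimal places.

z = -2.384

p̂ = 27/2118 ≈ 0.012748.
SE = √(p₀(1−p₀)/n) = √(0.0196/2118) = 0.003042.
z = (0.012748 − 0.02)/0.003042 = -0.007252/0.003042 = -2.384.
p-value = P(Z < -2.384) ≈ 0.0086.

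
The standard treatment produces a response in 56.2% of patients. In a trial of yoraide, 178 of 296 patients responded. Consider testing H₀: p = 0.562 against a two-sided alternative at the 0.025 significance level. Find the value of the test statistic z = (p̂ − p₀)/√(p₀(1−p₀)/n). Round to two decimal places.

z = 1.36

p̂ = 178/296 ≈ 0.60135.
Under H₀, SE = √(0.562·0.438/296) = √(0.000831608) = 0.02884.
z = (0.60135 − 0.562)/0.02884 = 0.03935/0.02884 = 1.36.
p-value = 2·P(Z > 1.365) ≈ 0.1724; since p > α = 0.025, fail to reject H₀.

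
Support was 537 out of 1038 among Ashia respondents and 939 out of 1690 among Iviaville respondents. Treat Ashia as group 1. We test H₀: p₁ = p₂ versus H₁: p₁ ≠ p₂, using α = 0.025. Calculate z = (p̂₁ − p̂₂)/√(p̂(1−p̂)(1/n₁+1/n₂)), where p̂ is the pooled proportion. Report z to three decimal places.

z = -1.948

p̂₁ = 537/1038 ≈ 0.51734, p̂₂ = 939/1690 ≈ 0.55562.
Pooled p̂ = (537+939)/(1038+1690) = 1476/2728 = 0.54106.
SE = √(0.248314 × 0.00155511) = 0.01965.
z = (0.51734 − 0.55562)/0.01965 = -0.03828/0.01965 = -1.948.
Two-sided p-value ≈ 2·Φ(−1.948) = 0.0514, so at α = 0.025 we fail to reject H₀.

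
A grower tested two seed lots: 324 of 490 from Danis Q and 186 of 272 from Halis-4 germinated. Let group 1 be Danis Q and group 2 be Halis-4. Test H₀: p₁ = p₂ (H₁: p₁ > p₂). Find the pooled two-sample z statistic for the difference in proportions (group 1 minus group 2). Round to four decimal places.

z = -0.6353

p̂₁ = 324/490 ≈ 0.661224, p̂₂ = 186/272 ≈ 0.683824.
Pooled p̂ = (324+186)/(490+272) = 510/762 = 0.669291.
SE = √(0.22134 × 0.00571729) = 0.035573.
z = (0.661224 − 0.683824)/0.035573 = -0.022600/0.035573 = -0.6353.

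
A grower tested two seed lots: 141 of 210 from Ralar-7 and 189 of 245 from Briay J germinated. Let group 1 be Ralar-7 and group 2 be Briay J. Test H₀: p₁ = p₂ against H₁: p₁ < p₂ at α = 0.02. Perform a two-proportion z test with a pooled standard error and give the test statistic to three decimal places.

z = -2.382

p̂₁ = 141/210 ≈ 0.67143, p̂₂ = 189/245 ≈ 0.77143.
Pooled p̂ = (141+189)/(210+245) = 330/455 = 0.72527.
SE = √(0.199251 × 0.00884354) = 0.04198.
z = (0.67143 − 0.77143)/0.04198 = -0.10000/0.04198 = -2.382.
p-value = P(Z < -2.382) ≈ 0.0086; since p < α = 0.02, reject H₀.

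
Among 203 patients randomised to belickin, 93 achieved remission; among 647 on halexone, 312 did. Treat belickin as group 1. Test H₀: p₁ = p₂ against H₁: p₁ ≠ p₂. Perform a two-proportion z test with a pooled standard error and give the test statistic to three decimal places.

p̂₁ = 93/203 = 0.45813, p̂₂ = 312/647 = 0.48223.
Pooled p̂ = (93+312)/(203+647) = 405/850 = 0.47647.
SE = √(p̂(1−p̂)(1/n₁+1/n₂)) = √(0.47647·0.52353·0.0064717) = √(0.00161434) = 0.04018.
z = (0.45813 − 0.48223)/0.04018 = -0.02410/0.04018 = -0.600.

z = -0.600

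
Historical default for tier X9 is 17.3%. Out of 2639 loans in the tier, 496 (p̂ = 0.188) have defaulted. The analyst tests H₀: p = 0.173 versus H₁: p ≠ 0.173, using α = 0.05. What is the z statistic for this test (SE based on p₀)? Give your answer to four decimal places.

z = 2.0304

p̂ = 496/2639 ≈ 0.187950.
Under H₀, SE = √(0.173·0.827/2639) = √(5.42141e-05) = 0.007363.
z = (0.187950 − 0.173)/0.007363 = 0.014950/0.007363 = 2.0304.
Two-sided p-value ≈ 2·Φ(−2.030) = 0.0423; since p < α = 0.05, reject H₀.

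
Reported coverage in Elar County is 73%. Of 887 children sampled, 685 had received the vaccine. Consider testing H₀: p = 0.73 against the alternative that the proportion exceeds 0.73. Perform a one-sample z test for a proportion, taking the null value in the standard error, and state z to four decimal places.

z = 2.8354

p̂ = 685/887 = 0.7722661.
SE = √(p₀(1−p₀)/n) = √(0.1971/887) = 0.0149067.
z = (0.7722661 − 0.73)/0.0149067 = 0.0422661/0.0149067 = 2.8354.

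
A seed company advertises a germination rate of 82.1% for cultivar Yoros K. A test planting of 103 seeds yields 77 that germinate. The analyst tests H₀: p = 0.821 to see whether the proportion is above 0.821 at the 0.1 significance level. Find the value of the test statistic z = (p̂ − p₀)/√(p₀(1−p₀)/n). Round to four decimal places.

z = -1.9439

p̂ = 77/103 ≈ 0.747573.
Under H₀, SE = √(0.821·0.179/103) = √(0.00142679) = 0.037773.
z = (0.747573 − 0.821)/0.037773 = -0.073427/0.037773 = -1.9439.
p-value = P(Z > -1.944) ≈ 0.9740; since p > α = 0.1, fail to reject H₀.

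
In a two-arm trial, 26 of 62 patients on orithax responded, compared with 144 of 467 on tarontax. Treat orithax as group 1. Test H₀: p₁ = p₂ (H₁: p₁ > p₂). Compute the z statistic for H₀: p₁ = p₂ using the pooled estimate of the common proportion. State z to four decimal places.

z = 1.7585

p̂₁ = 26/62 = 0.419355, p̂₂ = 144/467 = 0.308351.
Pooled p̂ = (26+144)/(62+467) = 170/529 = 0.321361.
SE = √(0.218088 × 0.0182704) = 0.063123.
z = (0.419355 − 0.308351)/0.063123 = 0.111004/0.063123 = 1.7585.
p-value = P(Z > 1.759) ≈ 0.0393.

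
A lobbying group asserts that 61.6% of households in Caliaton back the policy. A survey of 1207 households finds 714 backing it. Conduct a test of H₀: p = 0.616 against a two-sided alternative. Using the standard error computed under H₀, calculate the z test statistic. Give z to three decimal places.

p̂ = 714/1207 ≈ 0.591549.
SE = √(p₀(1−p₀)/n) = √(0.23654/1207) = 0.013999.
z = (0.591549 − 0.616)/0.013999 = -0.024451/0.013999 = -1.747.

z = -1.747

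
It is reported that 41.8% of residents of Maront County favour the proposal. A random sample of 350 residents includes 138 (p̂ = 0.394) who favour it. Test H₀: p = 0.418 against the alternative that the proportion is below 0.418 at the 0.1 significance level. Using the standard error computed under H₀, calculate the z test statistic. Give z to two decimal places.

p̂ = 138/350 = 0.3943.
Standard error under H₀: √(0.418×0.582/350) = 0.0264.
z = (0.3943 − 0.418)/0.0264 = -0.0237/0.0264 = -0.90.
p-value = P(Z < -0.899) ≈ 0.1842; since p > α = 0.1, fail to reject H₀.

z = -0.90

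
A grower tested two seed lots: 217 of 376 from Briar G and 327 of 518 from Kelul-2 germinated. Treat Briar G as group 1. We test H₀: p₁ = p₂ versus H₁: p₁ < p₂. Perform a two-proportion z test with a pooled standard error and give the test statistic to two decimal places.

z = -1.64

p̂₁ = 217/376 = 0.5771, p̂₂ = 327/518 = 0.6313.
Pooled p̂ = (217+327)/(376+518) = 544/894 = 0.6085.
SE = √(0.238228 × 0.00459008) = 0.0331.
z = (0.5771 − 0.6313)/0.0331 = -0.0542/0.0331 = -1.64.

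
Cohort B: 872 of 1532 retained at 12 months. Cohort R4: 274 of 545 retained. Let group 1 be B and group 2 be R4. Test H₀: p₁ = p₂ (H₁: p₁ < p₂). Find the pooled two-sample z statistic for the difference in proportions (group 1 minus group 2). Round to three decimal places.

p̂₁ = 872/1532 ≈ 0.56919, p̂₂ = 274/545 ≈ 0.50275.
Pooled p̂ = (872+274)/(1532+545) = 1146/2077 = 0.55176.
SE = √(0.247321 × 0.0024876) = 0.02480.
z = (0.56919 − 0.50275)/0.02480 = 0.06644/0.02480 = 2.679.
p-value = P(Z < 2.679) ≈ 0.9963.

z = 2.679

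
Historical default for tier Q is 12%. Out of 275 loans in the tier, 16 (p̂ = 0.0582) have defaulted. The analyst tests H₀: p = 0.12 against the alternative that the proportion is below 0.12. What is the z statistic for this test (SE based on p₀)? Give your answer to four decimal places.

p̂ = 16/275 = 0.058182.
Under H₀, SE = √(0.12·0.88/275) = √(0.000384) = 0.019596.
z = (0.058182 − 0.12)/0.019596 = -0.061818/0.019596 = -3.1546.

z = -3.1546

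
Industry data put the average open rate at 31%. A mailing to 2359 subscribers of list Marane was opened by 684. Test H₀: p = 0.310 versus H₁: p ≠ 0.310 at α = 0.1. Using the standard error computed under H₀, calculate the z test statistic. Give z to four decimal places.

z = -2.1052

p̂ = 684/2359 ≈ 0.2899534.
Under H₀, SE = √(0.31·0.69/2359) = √(9.0674e-05) = 0.0095223.
z = (0.2899534 − 0.31)/0.0095223 = -0.0200466/0.0095223 = -2.1052.
p-value = 2·P(Z > 2.105) ≈ 0.0353, so at α = 0.1 we reject H₀.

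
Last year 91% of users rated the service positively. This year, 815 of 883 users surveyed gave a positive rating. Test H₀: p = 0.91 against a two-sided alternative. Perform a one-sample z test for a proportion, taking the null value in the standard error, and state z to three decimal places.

z = 1.349

p̂ = 815/883 ≈ 0.92299.
SE = √(p₀(1−p₀)/n) = √(0.0819/883) = 0.00963.
z = (0.92299 − 0.91)/0.00963 = 0.01299/0.00963 = 1.349.
Two-sided p-value ≈ 2·Φ(−1.349) = 0.1774.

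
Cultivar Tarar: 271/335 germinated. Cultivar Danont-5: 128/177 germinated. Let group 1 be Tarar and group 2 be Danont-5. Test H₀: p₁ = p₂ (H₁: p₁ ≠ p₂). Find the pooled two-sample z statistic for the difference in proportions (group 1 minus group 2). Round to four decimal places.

z = 2.2262

p̂₁ = 271/335 ≈ 0.808955, p̂₂ = 128/177 ≈ 0.723164.
Pooled p̂ = (271+128)/(335+177) = 399/512 = 0.779297.
SE = √(p̂(1−p̂)(1/n₁+1/n₂)) = √(0.779297·0.220703·0.00863479) = √(0.00148513) = 0.038537.
z = (0.808955 − 0.723164)/0.038537 = 0.085791/0.038537 = 2.2262.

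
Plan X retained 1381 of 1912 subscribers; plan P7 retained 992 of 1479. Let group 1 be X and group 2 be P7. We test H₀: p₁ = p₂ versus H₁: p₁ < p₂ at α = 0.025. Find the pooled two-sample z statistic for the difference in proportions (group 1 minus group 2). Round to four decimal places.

p̂₁ = 1381/1912 = 0.722280, p̂₂ = 992/1479 = 0.670723.
Pooled p̂ = (1381+992)/(1912+1479) = 2373/3391 = 0.699794.
SE = √(p̂(1−p̂)(1/n₁+1/n₂)) = √(0.699794·0.300206·0.00119915) = √(0.000251919) = 0.015872.
z = (0.722280 − 0.670723)/0.015872 = 0.051557/0.015872 = 3.2483.
p-value = P(Z < 3.248) ≈ 0.9994. With α = 0.025, fail to reject H₀.

z = 3.2483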